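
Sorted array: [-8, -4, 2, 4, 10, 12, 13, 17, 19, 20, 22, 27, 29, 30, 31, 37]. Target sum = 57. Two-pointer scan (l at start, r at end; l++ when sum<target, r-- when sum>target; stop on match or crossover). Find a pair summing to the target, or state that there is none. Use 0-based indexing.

(20, 37)

l=0 r=15: -8+37=29 <57, l++
l=1 r=15: -4+37=33 <57, l++
l=2 r=15: 2+37=39 <57, l++
l=3 r=15: 4+37=41 <57, l++
l=4 r=15: 10+37=47 <57, l++
l=5 r=15: 12+37=49 <57, l++
l=6 r=15: 13+37=50 <57, l++
l=7 r=15: 17+37=54 <57, l++
l=8 r=15: 19+37=56 <57, l++
l=9 r=15: 20+37=57, found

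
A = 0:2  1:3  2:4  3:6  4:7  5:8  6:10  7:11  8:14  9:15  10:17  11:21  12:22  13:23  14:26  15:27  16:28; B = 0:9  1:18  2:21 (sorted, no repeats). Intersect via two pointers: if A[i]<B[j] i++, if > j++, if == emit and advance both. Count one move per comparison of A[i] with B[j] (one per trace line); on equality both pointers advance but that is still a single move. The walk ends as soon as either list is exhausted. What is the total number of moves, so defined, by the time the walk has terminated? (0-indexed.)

14 moves

[i=0,j=0] 2<9 → i++
[i=1,j=0] 3<9 → i++
[i=2,j=0] 4<9 → i++
[i=3,j=0] 6<9 → i++
[i=4,j=0] 7<9 → i++
[i=5,j=0] 8<9 → i++
[i=6,j=0] 10>9 → j++
[i=6,j=1] 10<18 → i++
[i=7,j=1] 11<18 → i++
[i=8,j=1] 14<18 → i++
[i=9,j=1] 15<18 → i++
[i=10,j=1] 17<18 → i++
[i=11,j=1] 21>18 → j++
[i=11,j=2] 21==21 emit → i++,j++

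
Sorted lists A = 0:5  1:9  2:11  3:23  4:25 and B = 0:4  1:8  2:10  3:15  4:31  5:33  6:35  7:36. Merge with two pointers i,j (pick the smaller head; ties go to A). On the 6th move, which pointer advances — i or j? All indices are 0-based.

i

[i=0,j=0] A[i]=5>B[j]=4 take 4 → j++
[i=0,j=1] A[i]=5<=B[j]=8 take 5 → i++
[i=1,j=1] A[i]=9>B[j]=8 take 8 → j++
[i=1,j=2] A[i]=9<=B[j]=10 take 9 → i++
[i=2,j=2] A[i]=11>B[j]=10 take 10 → j++
[i=2,j=3] A[i]=11<=B[j]=15 take 11 → i++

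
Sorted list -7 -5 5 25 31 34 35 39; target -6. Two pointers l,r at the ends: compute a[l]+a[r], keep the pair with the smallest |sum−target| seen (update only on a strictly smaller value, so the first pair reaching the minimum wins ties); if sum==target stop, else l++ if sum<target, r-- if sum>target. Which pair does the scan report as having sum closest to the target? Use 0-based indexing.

pair (-7, 5) with sum -2 (|Δ|=4)

l=0 r=7: -7+39=32 d=38 *, r--
l=0 r=6: -7+35=28 d=34 *, r--
l=0 r=5: -7+34=27 d=33 *, r--
l=0 r=4: -7+31=24 d=30 *, r--
l=0 r=3: -7+25=18 d=24 *, r--
l=0 r=2: -7+5=-2 d=4 *, r--
l=0 r=1: -7+-5=-12 d=6, l++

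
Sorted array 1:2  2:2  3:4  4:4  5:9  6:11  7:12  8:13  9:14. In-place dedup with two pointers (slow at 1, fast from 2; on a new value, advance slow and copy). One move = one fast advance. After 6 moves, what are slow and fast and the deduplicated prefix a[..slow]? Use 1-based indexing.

slow=5, fast=8, prefix=[2, 4, 9, 11, 12]

slow=1 fast=2: a[fast]=2=a[slow] dup, fast++
slow=1 fast=3: a[fast]=4≠a[slow]=2 write a[2]=4, slow++,fast++
slow=2 fast=4: a[fast]=4=a[slow] dup, fast++
slow=2 fast=5: a[fast]=9≠a[slow]=4 write a[3]=9, slow++,fast++
slow=3 fast=6: a[fast]=11≠a[slow]=9 write a[4]=11, slow++,fast++
slow=4 fast=7: a[fast]=12≠a[slow]=11 write a[5]=12, slow++,fast++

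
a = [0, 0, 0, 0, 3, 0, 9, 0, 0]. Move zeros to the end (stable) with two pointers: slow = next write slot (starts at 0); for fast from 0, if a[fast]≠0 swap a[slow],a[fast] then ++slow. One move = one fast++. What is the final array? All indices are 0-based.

slow=0 fast=0: a[fast]=0, fast++
slow=0 fast=1: a[fast]=0, fast++
slow=0 fast=2: a[fast]=0, fast++
slow=0 fast=3: a[fast]=0, fast++
slow=0 fast=4: a[fast]=3≠0 swap→a[0]=3, slow++,fast++
slow=1 fast=5: a[fast]=0, fast++
slow=1 fast=6: a[fast]=9≠0 swap→a[1]=9, slow++,fast++
slow=2 fast=7: a[fast]=0, fast++
slow=2 fast=8: a[fast]=0, fast++

[3, 9, 0, 0, 0, 0, 0, 0, 0]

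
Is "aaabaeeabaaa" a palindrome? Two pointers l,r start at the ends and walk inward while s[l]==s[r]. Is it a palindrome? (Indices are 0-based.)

palindrome

l=0 r=11: 'a'=='a', l++,r--
l=1 r=10: 'a'=='a', l++,r--
l=2 r=9: 'a'=='a', l++,r--
l=3 r=8: 'b'=='b', l++,r--
l=4 r=7: 'a'=='a', l++,r--
l=5 r=6: 'e'=='e', l++,r--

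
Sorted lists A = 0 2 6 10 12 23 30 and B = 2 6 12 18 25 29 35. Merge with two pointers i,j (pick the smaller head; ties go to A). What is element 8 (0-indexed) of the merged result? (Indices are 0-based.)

i=0 j=0: A[i]=0<=B[j]=2 take 0, i++
i=1 j=0: A[i]=2<=B[j]=2 take 2, i++
i=2 j=0: A[i]=6>B[j]=2 take 2, j++
i=2 j=1: A[i]=6<=B[j]=6 take 6, i++
i=3 j=1: A[i]=10>B[j]=6 take 6, j++
i=3 j=2: A[i]=10<=B[j]=12 take 10, i++
i=4 j=2: A[i]=12<=B[j]=12 take 12, i++
i=5 j=2: A[i]=23>B[j]=12 take 12, j++
i=5 j=3: A[i]=23>B[j]=18 take 18, j++
i=5 j=4: A[i]=23<=B[j]=25 take 23, i++
i=6 j=4: A[i]=30>B[j]=25 take 25, j++
i=6 j=5: A[i]=30>B[j]=29 take 29, j++
i=6 j=6: A[i]=30<=B[j]=35 take 30, i++
i=7 j=6: A done, take B[j]=35, j++

merged[8] = 18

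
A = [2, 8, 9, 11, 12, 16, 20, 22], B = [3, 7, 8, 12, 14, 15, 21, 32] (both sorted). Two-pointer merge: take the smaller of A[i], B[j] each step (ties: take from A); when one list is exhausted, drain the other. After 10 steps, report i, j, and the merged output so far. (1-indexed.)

[i=1,j=1] A[i]=2<=B[j]=3 take 2 → i++
[i=2,j=1] A[i]=8>B[j]=3 take 3 → j++
[i=2,j=2] A[i]=8>B[j]=7 take 7 → j++
[i=2,j=3] A[i]=8<=B[j]=8 take 8 → i++
[i=3,j=3] A[i]=9>B[j]=8 take 8 → j++
[i=3,j=4] A[i]=9<=B[j]=12 take 9 → i++
[i=4,j=4] A[i]=11<=B[j]=12 take 11 → i++
[i=5,j=4] A[i]=12<=B[j]=12 take 12 → i++
[i=6,j=4] A[i]=16>B[j]=12 take 12 → j++
[i=6,j=5] A[i]=16>B[j]=14 take 14 → j++

i=6, j=6, merged so far=[2, 3, 7, 8, 8, 9, 11, 12, 12, 14]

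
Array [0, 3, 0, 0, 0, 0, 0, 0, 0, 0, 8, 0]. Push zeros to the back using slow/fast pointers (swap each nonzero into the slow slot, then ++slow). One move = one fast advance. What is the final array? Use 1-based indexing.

slow=1 fast=1: a[fast]=0, fast++
slow=1 fast=2: a[fast]=3≠0 swap→a[1]=3, slow++,fast++
slow=2 fast=3: a[fast]=0, fast++
slow=2 fast=4: a[fast]=0, fast++
slow=2 fast=5: a[fast]=0, fast++
slow=2 fast=6: a[fast]=0, fast++
slow=2 fast=7: a[fast]=0, fast++
slow=2 fast=8: a[fast]=0, fast++
slow=2 fast=9: a[fast]=0, fast++
slow=2 fast=10: a[fast]=0, fast++
slow=2 fast=11: a[fast]=8≠0 swap→a[2]=8, slow++,fast++
slow=3 fast=12: a[fast]=0, fast++

[3, 8, 0, 0, 0, 0, 0, 0, 0, 0, 0, 0]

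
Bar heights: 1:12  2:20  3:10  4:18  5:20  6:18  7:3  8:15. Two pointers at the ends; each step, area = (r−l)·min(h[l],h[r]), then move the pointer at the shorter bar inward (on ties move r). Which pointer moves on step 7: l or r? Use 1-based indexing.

[1,8] min(12,15)*7=84 best=84 * → l++
[2,8] min(20,15)*6=90 best=90 * → r--
[2,7] min(20,3)*5=15 best=90 → r--
[2,6] min(20,18)*4=72 best=90 → r--
[2,5] min(20,20)*3=60 best=90 → r--
[2,4] min(20,18)*2=36 best=90 → r--
[2,3] min(20,10)*1=10 best=90 → r--

r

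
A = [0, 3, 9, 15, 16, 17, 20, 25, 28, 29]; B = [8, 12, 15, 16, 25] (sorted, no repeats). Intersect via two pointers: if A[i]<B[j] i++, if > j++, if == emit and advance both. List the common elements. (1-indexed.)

i=1 j=1: 0<8, i++
i=2 j=1: 3<8, i++
i=3 j=1: 9>8, j++
i=3 j=2: 9<12, i++
i=4 j=2: 15>12, j++
i=4 j=3: 15==15 emit, i++,j++
i=5 j=4: 16==16 emit, i++,j++
i=6 j=5: 17<25, i++
i=7 j=5: 20<25, i++
i=8 j=5: 25==25 emit, i++,j++

intersection = [15, 16, 25]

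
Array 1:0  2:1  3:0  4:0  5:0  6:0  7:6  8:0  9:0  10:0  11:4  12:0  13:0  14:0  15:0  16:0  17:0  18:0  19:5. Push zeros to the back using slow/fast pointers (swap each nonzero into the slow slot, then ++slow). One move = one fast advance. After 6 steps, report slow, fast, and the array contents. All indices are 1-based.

(s=1,f=1) a[fast]=0 → fast++
(s=1,f=2) a[fast]=1≠0 swap→a[1]=1 → slow++,fast++
(s=2,f=3) a[fast]=0 → fast++
(s=2,f=4) a[fast]=0 → fast++
(s=2,f=5) a[fast]=0 → fast++
(s=2,f=6) a[fast]=0 → fast++

slow=2, fast=7, a=[1, 0, 0, 0, 0, 0, 6, 0, 0, 0, 4, 0, 0, 0, 0, 0, 0, 0, 5]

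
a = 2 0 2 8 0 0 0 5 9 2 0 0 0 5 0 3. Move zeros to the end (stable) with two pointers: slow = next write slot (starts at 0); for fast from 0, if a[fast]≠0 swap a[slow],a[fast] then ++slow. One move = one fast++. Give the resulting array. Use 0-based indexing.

slow=0 fast=0: a[fast]=2≠0 swap→a[0]=2, slow++,fast++
slow=1 fast=1: a[fast]=0, fast++
slow=1 fast=2: a[fast]=2≠0 swap→a[1]=2, slow++,fast++
slow=2 fast=3: a[fast]=8≠0 swap→a[2]=8, slow++,fast++
slow=3 fast=4: a[fast]=0, fast++
slow=3 fast=5: a[fast]=0, fast++
slow=3 fast=6: a[fast]=0, fast++
slow=3 fast=7: a[fast]=5≠0 swap→a[3]=5, slow++,fast++
slow=4 fast=8: a[fast]=9≠0 swap→a[4]=9, slow++,fast++
slow=5 fast=9: a[fast]=2≠0 swap→a[5]=2, slow++,fast++
slow=6 fast=10: a[fast]=0, fast++
slow=6 fast=11: a[fast]=0, fast++
slow=6 fast=12: a[fast]=0, fast++
slow=6 fast=13: a[fast]=5≠0 swap→a[6]=5, slow++,fast++
slow=7 fast=14: a[fast]=0, fast++
slow=7 fast=15: a[fast]=3≠0 swap→a[7]=3, slow++,fast++

[2, 2, 8, 5, 9, 2, 5, 3, 0, 0, 0, 0, 0, 0, 0, 0]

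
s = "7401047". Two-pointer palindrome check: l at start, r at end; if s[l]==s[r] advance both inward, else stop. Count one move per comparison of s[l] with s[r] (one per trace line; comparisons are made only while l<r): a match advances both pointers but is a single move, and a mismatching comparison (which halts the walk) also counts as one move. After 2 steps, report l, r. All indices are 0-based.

[0,6] '7'=='7' → l++,r--
[1,5] '4'=='4' → l++,r--

l=2, r=4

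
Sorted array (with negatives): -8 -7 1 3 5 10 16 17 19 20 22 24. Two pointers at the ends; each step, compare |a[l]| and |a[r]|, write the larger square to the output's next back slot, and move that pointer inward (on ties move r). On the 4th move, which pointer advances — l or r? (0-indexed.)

r

[0,11] |-8|<=|24| out[11]=576 → r--
[0,10] |-8|<=|22| out[10]=484 → r--
[0,9] |-8|<=|20| out[9]=400 → r--
[0,8] |-8|<=|19| out[8]=361 → r--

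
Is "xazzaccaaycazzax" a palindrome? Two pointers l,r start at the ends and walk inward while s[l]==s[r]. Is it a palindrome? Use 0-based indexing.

not a palindrome (mismatch at 6,9)

l=0 r=15: 'x'=='x', l++,r--
l=1 r=14: 'a'=='a', l++,r--
l=2 r=13: 'z'=='z', l++,r--
l=3 r=12: 'z'=='z', l++,r--
l=4 r=11: 'a'=='a', l++,r--
l=5 r=10: 'c'=='c', l++,r--
l=6 r=9: 'c'!='y', stop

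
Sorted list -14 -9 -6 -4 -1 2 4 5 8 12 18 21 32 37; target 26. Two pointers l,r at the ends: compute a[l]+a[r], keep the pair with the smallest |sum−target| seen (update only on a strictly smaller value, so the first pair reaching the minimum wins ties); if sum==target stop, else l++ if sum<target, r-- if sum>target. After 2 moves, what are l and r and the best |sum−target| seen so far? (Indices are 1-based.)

l=1 r=14: -14+37=23 d=3 *, l++
l=2 r=14: -9+37=28 d=2 *, r--

l=2, r=13, best |Δ|=2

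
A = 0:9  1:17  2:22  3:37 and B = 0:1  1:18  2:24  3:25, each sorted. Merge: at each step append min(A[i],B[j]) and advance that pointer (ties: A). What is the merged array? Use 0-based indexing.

[i=0,j=0] A[i]=9>B[j]=1 take 1 → j++
[i=0,j=1] A[i]=9<=B[j]=18 take 9 → i++
[i=1,j=1] A[i]=17<=B[j]=18 take 17 → i++
[i=2,j=1] A[i]=22>B[j]=18 take 18 → j++
[i=2,j=2] A[i]=22<=B[j]=24 take 22 → i++
[i=3,j=2] A[i]=37>B[j]=24 take 24 → j++
[i=3,j=3] A[i]=37>B[j]=25 take 25 → j++
[i=3,j=4] B done, take A[i]=37 → i++

[1, 9, 17, 18, 22, 24, 25, 37]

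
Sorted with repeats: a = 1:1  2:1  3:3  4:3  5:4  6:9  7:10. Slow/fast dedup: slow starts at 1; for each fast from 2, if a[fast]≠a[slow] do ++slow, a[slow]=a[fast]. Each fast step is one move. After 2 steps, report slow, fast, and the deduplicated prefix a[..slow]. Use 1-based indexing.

slow=1 fast=2: a[fast]=1=a[slow] dup, fast++
slow=1 fast=3: a[fast]=3≠a[slow]=1 write a[2]=3, slow++,fast++

slow=2, fast=4, prefix=[1, 3]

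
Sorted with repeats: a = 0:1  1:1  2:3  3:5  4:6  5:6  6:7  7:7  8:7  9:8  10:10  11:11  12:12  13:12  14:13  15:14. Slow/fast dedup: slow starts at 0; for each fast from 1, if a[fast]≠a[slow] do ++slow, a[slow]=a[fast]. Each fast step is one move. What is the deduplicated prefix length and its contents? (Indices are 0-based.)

length 11; prefix = [1, 3, 5, 6, 7, 8, 10, 11, 12, 13, 14]

slow=0 fast=1: a[fast]=1=a[slow] dup, fast++
slow=0 fast=2: a[fast]=3≠a[slow]=1 write a[1]=3, slow++,fast++
slow=1 fast=3: a[fast]=5≠a[slow]=3 write a[2]=5, slow++,fast++
slow=2 fast=4: a[fast]=6≠a[slow]=5 write a[3]=6, slow++,fast++
slow=3 fast=5: a[fast]=6=a[slow] dup, fast++
slow=3 fast=6: a[fast]=7≠a[slow]=6 write a[4]=7, slow++,fast++
slow=4 fast=7: a[fast]=7=a[slow] dup, fast++
slow=4 fast=8: a[fast]=7=a[slow] dup, fast++
slow=4 fast=9: a[fast]=8≠a[slow]=7 write a[5]=8, slow++,fast++
slow=5 fast=10: a[fast]=10≠a[slow]=8 write a[6]=10, slow++,fast++
slow=6 fast=11: a[fast]=11≠a[slow]=10 write a[7]=11, slow++,fast++
slow=7 fast=12: a[fast]=12≠a[slow]=11 write a[8]=12, slow++,fast++
slow=8 fast=13: a[fast]=12=a[slow] dup, fast++
slow=8 fast=14: a[fast]=13≠a[slow]=12 write a[9]=13, slow++,fast++
slow=9 fast=15: a[fast]=14≠a[slow]=13 write a[10]=14, slow++,fast++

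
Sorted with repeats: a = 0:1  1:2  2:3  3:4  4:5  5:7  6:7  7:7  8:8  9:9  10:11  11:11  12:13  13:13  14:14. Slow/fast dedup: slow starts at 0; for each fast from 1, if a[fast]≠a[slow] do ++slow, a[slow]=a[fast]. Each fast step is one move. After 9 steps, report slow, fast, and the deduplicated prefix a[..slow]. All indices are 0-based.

slow=7, fast=10, prefix=[1, 2, 3, 4, 5, 7, 8, 9]

slow=0 fast=1: a[fast]=2≠a[slow]=1 write a[1]=2, slow++,fast++
slow=1 fast=2: a[fast]=3≠a[slow]=2 write a[2]=3, slow++,fast++
slow=2 fast=3: a[fast]=4≠a[slow]=3 write a[3]=4, slow++,fast++
slow=3 fast=4: a[fast]=5≠a[slow]=4 write a[4]=5, slow++,fast++
slow=4 fast=5: a[fast]=7≠a[slow]=5 write a[5]=7, slow++,fast++
slow=5 fast=6: a[fast]=7=a[slow] dup, fast++
slow=5 fast=7: a[fast]=7=a[slow] dup, fast++
slow=5 fast=8: a[fast]=8≠a[slow]=7 write a[6]=8, slow++,fast++
slow=6 fast=9: a[fast]=9≠a[slow]=8 write a[7]=9, slow++,fast++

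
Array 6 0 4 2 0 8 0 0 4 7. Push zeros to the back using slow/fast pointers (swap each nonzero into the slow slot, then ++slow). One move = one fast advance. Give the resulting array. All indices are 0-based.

[6, 4, 2, 8, 4, 7, 0, 0, 0, 0]

slow=0 fast=0: a[fast]=6≠0 swap→a[0]=6, slow++,fast++
slow=1 fast=1: a[fast]=0, fast++
slow=1 fast=2: a[fast]=4≠0 swap→a[1]=4, slow++,fast++
slow=2 fast=3: a[fast]=2≠0 swap→a[2]=2, slow++,fast++
slow=3 fast=4: a[fast]=0, fast++
slow=3 fast=5: a[fast]=8≠0 swap→a[3]=8, slow++,fast++
slow=4 fast=6: a[fast]=0, fast++
slow=4 fast=7: a[fast]=0, fast++
slow=4 fast=8: a[fast]=4≠0 swap→a[4]=4, slow++,fast++
slow=5 fast=9: a[fast]=7≠0 swap→a[5]=7, slow++,fast++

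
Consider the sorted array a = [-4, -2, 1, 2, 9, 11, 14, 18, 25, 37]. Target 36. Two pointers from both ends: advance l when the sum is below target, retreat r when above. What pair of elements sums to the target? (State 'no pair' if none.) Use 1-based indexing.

(11, 25)

[1,10] -4+37=33 <36 → l++
[2,10] -2+37=35 <36 → l++
[3,10] 1+37=38 >36 → r--
[3,9] 1+25=26 <36 → l++
[4,9] 2+25=27 <36 → l++
[5,9] 9+25=34 <36 → l++
[6,9] 11+25=36 → found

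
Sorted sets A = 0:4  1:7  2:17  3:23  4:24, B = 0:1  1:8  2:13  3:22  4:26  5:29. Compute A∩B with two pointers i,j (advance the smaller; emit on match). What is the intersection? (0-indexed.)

intersection = []

i=0 j=0: 4>1, j++
i=0 j=1: 4<8, i++
i=1 j=1: 7<8, i++
i=2 j=1: 17>8, j++
i=2 j=2: 17>13, j++
i=2 j=3: 17<22, i++
i=3 j=3: 23>22, j++
i=3 j=4: 23<26, i++
i=4 j=4: 24<26, i++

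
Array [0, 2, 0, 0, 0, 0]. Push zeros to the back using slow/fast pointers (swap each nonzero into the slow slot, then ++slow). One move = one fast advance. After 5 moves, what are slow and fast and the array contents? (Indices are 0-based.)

slow=1, fast=5, a=[2, 0, 0, 0, 0, 0]

(s=0,f=0) a[fast]=0 → fast++
(s=0,f=1) a[fast]=2≠0 swap→a[0]=2 → slow++,fast++
(s=1,f=2) a[fast]=0 → fast++
(s=1,f=3) a[fast]=0 → fast++
(s=1,f=4) a[fast]=0 → fast++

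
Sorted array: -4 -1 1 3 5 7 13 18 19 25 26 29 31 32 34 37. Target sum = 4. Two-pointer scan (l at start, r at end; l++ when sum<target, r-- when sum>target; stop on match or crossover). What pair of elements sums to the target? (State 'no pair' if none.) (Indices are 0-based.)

[0,15] -4+37=33 >4 → r--
[0,14] -4+34=30 >4 → r--
[0,13] -4+32=28 >4 → r--
[0,12] -4+31=27 >4 → r--
[0,11] -4+29=25 >4 → r--
[0,10] -4+26=22 >4 → r--
[0,9] -4+25=21 >4 → r--
[0,8] -4+19=15 >4 → r--
[0,7] -4+18=14 >4 → r--
[0,6] -4+13=9 >4 → r--
[0,5] -4+7=3 <4 → l++
[1,5] -1+7=6 >4 → r--
[1,4] -1+5=4 → found

(-1, 5)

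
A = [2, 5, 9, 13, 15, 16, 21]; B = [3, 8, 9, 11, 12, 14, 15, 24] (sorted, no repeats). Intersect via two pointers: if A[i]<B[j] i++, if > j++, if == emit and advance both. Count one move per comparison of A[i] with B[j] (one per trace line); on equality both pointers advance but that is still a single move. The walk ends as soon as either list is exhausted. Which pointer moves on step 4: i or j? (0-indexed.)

[i=0,j=0] 2<3 → i++
[i=1,j=0] 5>3 → j++
[i=1,j=1] 5<8 → i++
[i=2,j=1] 9>8 → j++

j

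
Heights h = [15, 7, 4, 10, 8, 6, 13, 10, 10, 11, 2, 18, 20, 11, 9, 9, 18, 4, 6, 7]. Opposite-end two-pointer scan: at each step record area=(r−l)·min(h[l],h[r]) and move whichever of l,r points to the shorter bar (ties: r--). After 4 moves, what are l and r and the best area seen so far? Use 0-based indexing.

l=0 r=19: min(15,7)*19=133 best=133 *, r--
l=0 r=18: min(15,6)*18=108 best=133, r--
l=0 r=17: min(15,4)*17=68 best=133, r--
l=0 r=16: min(15,18)*16=240 best=240 *, l++

l=1, r=16, best area=240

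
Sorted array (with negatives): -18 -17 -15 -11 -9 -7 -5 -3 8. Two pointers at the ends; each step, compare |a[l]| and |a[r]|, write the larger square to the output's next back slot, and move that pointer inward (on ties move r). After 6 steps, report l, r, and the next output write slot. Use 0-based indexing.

l=5, r=7, next write slot=2

l=0 r=8: |-18|>|8| out[8]=324, l++
l=1 r=8: |-17|>|8| out[7]=289, l++
l=2 r=8: |-15|>|8| out[6]=225, l++
l=3 r=8: |-11|>|8| out[5]=121, l++
l=4 r=8: |-9|>|8| out[4]=81, l++
l=5 r=8: |-7|<=|8| out[3]=64, r--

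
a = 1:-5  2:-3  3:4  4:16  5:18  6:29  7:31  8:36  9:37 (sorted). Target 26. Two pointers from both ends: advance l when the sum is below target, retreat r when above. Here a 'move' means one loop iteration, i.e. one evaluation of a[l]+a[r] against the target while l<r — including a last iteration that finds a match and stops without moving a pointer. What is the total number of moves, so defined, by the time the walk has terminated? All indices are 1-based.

[1,9] -5+37=32 >26 → r--
[1,8] -5+36=31 >26 → r--
[1,7] -5+31=26 → found

3 moves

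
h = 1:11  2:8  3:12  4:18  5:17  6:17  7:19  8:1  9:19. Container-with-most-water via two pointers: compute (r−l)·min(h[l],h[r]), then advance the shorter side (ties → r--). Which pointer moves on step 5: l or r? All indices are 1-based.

l

[1,9] min(11,19)*8=88 best=88 * → l++
[2,9] min(8,19)*7=56 best=88 → l++
[3,9] min(12,19)*6=72 best=88 → l++
[4,9] min(18,19)*5=90 best=90 * → l++
[5,9] min(17,19)*4=68 best=90 → l++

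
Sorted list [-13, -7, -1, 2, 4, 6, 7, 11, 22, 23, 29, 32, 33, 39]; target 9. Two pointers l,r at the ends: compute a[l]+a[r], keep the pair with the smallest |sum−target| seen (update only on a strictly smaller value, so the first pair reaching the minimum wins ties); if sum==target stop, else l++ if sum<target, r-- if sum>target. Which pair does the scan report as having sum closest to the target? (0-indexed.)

pair (-13, 22) with sum 9 (|Δ|=0)

l=0 r=13: -13+39=26 d=17 *, r--
l=0 r=12: -13+33=20 d=11 *, r--
l=0 r=11: -13+32=19 d=10 *, r--
l=0 r=10: -13+29=16 d=7 *, r--
l=0 r=9: -13+23=10 d=1 *, r--
l=0 r=8: -13+22=9 d=0 *, stop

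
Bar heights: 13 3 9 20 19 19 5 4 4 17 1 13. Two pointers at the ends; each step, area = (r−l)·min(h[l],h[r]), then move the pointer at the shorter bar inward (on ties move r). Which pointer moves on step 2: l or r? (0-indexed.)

r

l=0 r=11: min(13,13)*11=143 best=143 *, r--
l=0 r=10: min(13,1)*10=10 best=143, r--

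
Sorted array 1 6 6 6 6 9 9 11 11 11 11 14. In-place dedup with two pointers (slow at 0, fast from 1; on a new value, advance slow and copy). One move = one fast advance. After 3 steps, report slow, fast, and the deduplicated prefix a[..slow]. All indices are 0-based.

(s=0,f=1) a[fast]=6≠a[slow]=1 write a[1]=6 → slow++,fast++
(s=1,f=2) a[fast]=6=a[slow] dup → fast++
(s=1,f=3) a[fast]=6=a[slow] dup → fast++

slow=1, fast=4, prefix=[1, 6]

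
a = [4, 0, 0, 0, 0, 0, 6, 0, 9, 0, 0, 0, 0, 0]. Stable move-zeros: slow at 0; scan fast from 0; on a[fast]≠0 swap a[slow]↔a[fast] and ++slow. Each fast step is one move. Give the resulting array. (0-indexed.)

[4, 6, 9, 0, 0, 0, 0, 0, 0, 0, 0, 0, 0, 0]

slow=0 fast=0: a[fast]=4≠0 swap→a[0]=4, slow++,fast++
slow=1 fast=1: a[fast]=0, fast++
slow=1 fast=2: a[fast]=0, fast++
slow=1 fast=3: a[fast]=0, fast++
slow=1 fast=4: a[fast]=0, fast++
slow=1 fast=5: a[fast]=0, fast++
slow=1 fast=6: a[fast]=6≠0 swap→a[1]=6, slow++,fast++
slow=2 fast=7: a[fast]=0, fast++
slow=2 fast=8: a[fast]=9≠0 swap→a[2]=9, slow++,fast++
slow=3 fast=9: a[fast]=0, fast++
slow=3 fast=10: a[fast]=0, fast++
slow=3 fast=11: a[fast]=0, fast++
slow=3 fast=12: a[fast]=0, fast++
slow=3 fast=13: a[fast]=0, fast++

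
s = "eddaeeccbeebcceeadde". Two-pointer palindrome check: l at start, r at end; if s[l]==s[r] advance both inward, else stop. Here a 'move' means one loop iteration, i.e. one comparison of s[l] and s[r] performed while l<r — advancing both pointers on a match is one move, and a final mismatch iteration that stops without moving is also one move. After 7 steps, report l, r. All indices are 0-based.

[0,19] 'e'=='e' → l++,r--
[1,18] 'd'=='d' → l++,r--
[2,17] 'd'=='d' → l++,r--
[3,16] 'a'=='a' → l++,r--
[4,15] 'e'=='e' → l++,r--
[5,14] 'e'=='e' → l++,r--
[6,13] 'c'=='c' → l++,r--

l=7, r=12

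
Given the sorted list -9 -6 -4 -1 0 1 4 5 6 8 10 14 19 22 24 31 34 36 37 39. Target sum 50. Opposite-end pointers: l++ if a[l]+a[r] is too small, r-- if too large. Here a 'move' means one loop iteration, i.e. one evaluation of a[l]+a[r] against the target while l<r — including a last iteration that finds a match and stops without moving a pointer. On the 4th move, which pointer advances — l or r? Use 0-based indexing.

l

[0,19] -9+39=30 <50 → l++
[1,19] -6+39=33 <50 → l++
[2,19] -4+39=35 <50 → l++
[3,19] -1+39=38 <50 → l++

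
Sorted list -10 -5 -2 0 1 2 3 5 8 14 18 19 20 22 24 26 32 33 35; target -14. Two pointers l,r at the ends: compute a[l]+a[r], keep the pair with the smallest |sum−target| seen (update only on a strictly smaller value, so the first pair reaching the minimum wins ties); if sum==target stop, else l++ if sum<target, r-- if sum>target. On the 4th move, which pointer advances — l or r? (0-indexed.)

r

l=0 r=18: -10+35=25 d=39 *, r--
l=0 r=17: -10+33=23 d=37 *, r--
l=0 r=16: -10+32=22 d=36 *, r--
l=0 r=15: -10+26=16 d=30 *, r--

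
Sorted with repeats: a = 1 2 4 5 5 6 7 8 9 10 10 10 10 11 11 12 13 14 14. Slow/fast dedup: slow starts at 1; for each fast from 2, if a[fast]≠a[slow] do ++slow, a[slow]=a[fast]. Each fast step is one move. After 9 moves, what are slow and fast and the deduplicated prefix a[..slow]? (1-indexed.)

slow=9, fast=11, prefix=[1, 2, 4, 5, 6, 7, 8, 9, 10]

(s=1,f=2) a[fast]=2≠a[slow]=1 write a[2]=2 → slow++,fast++
(s=2,f=3) a[fast]=4≠a[slow]=2 write a[3]=4 → slow++,fast++
(s=3,f=4) a[fast]=5≠a[slow]=4 write a[4]=5 → slow++,fast++
(s=4,f=5) a[fast]=5=a[slow] dup → fast++
(s=4,f=6) a[fast]=6≠a[slow]=5 write a[5]=6 → slow++,fast++
(s=5,f=7) a[fast]=7≠a[slow]=6 write a[6]=7 → slow++,fast++
(s=6,f=8) a[fast]=8≠a[slow]=7 write a[7]=8 → slow++,fast++
(s=7,f=9) a[fast]=9≠a[slow]=8 write a[8]=9 → slow++,fast++
(s=8,f=10) a[fast]=10≠a[slow]=9 write a[9]=10 → slow++,fast++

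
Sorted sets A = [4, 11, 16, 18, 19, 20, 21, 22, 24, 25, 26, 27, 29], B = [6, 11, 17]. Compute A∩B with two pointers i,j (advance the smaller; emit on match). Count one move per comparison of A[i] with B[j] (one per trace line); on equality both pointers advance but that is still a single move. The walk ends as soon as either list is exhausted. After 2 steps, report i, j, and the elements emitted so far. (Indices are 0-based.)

[i=0,j=0] 4<6 → i++
[i=1,j=0] 11>6 → j++

i=1, j=1, emitted=[]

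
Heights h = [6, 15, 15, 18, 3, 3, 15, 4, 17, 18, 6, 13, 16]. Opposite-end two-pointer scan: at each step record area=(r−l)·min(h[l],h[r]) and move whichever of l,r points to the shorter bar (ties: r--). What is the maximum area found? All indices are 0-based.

[0,12] min(6,16)*12=72 best=72 * → l++
[1,12] min(15,16)*11=165 best=165 * → l++
[2,12] min(15,16)*10=150 best=165 → l++
[3,12] min(18,16)*9=144 best=165 → r--
[3,11] min(18,13)*8=104 best=165 → r--
[3,10] min(18,6)*7=42 best=165 → r--
[3,9] min(18,18)*6=108 best=165 → r--
[3,8] min(18,17)*5=85 best=165 → r--
[3,7] min(18,4)*4=16 best=165 → r--
[3,6] min(18,15)*3=45 best=165 → r--
[3,5] min(18,3)*2=6 best=165 → r--
[3,4] min(18,3)*1=3 best=165 → r--

max area = 165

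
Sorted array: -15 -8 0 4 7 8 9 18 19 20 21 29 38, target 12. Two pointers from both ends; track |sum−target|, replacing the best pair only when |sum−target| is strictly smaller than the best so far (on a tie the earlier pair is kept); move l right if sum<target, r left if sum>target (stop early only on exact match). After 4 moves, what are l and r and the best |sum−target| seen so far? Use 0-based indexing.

[0,12] -15+38=23 d=11 * → r--
[0,11] -15+29=14 d=2 * → r--
[0,10] -15+21=6 d=6 → l++
[1,10] -8+21=13 d=1 * → r--

l=1, r=9, best |Δ|=1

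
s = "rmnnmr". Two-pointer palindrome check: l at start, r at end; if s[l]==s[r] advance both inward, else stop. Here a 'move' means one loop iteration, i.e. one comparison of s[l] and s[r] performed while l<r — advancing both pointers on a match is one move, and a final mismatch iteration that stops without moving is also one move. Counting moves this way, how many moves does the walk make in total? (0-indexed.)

3 moves

[0,5] 'r'=='r' → l++,r--
[1,4] 'm'=='m' → l++,r--
[2,3] 'n'=='n' → l++,r--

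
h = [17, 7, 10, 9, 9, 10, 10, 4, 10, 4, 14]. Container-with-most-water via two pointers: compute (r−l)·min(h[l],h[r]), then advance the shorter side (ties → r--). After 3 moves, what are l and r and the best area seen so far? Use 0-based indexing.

l=0, r=7, best area=140

[0,10] min(17,14)*10=140 best=140 * → r--
[0,9] min(17,4)*9=36 best=140 → r--
[0,8] min(17,10)*8=80 best=140 → r--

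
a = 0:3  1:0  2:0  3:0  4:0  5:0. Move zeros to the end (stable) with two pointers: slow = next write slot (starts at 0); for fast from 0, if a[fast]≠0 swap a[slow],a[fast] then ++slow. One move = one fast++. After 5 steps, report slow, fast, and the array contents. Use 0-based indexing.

slow=0 fast=0: a[fast]=3≠0 swap→a[0]=3, slow++,fast++
slow=1 fast=1: a[fast]=0, fast++
slow=1 fast=2: a[fast]=0, fast++
slow=1 fast=3: a[fast]=0, fast++
slow=1 fast=4: a[fast]=0, fast++

slow=1, fast=5, a=[3, 0, 0, 0, 0, 0]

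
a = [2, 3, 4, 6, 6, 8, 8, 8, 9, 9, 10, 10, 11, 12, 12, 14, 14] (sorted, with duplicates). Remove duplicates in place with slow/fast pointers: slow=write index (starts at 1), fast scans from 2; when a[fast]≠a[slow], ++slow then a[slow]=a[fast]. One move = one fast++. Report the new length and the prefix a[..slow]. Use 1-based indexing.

length 10; prefix = [2, 3, 4, 6, 8, 9, 10, 11, 12, 14]

(s=1,f=2) a[fast]=3≠a[slow]=2 write a[2]=3 → slow++,fast++
(s=2,f=3) a[fast]=4≠a[slow]=3 write a[3]=4 → slow++,fast++
(s=3,f=4) a[fast]=6≠a[slow]=4 write a[4]=6 → slow++,fast++
(s=4,f=5) a[fast]=6=a[slow] dup → fast++
(s=4,f=6) a[fast]=8≠a[slow]=6 write a[5]=8 → slow++,fast++
(s=5,f=7) a[fast]=8=a[slow] dup → fast++
(s=5,f=8) a[fast]=8=a[slow] dup → fast++
(s=5,f=9) a[fast]=9≠a[slow]=8 write a[6]=9 → slow++,fast++
(s=6,f=10) a[fast]=9=a[slow] dup → fast++
(s=6,f=11) a[fast]=10≠a[slow]=9 write a[7]=10 → slow++,fast++
(s=7,f=12) a[fast]=10=a[slow] dup → fast++
(s=7,f=13) a[fast]=11≠a[slow]=10 write a[8]=11 → slow++,fast++
(s=8,f=14) a[fast]=12≠a[slow]=11 write a[9]=12 → slow++,fast++
(s=9,f=15) a[fast]=12=a[slow] dup → fast++
(s=9,f=16) a[fast]=14≠a[slow]=12 write a[10]=14 → slow++,fast++
(s=10,f=17) a[fast]=14=a[slow] dup → fast++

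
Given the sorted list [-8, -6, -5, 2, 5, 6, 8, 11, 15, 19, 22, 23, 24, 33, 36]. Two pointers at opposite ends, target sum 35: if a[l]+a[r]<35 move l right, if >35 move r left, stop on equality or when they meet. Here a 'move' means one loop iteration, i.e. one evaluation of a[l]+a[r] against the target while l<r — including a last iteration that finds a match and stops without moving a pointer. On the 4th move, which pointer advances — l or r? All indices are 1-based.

r

l=1 r=15: -8+36=28 <35, l++
l=2 r=15: -6+36=30 <35, l++
l=3 r=15: -5+36=31 <35, l++
l=4 r=15: 2+36=38 >35, r--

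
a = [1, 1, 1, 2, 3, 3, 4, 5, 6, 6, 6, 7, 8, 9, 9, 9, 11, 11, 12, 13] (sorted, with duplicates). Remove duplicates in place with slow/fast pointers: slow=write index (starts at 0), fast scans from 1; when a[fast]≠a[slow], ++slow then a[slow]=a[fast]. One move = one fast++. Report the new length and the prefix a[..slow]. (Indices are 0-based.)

length 12; prefix = [1, 2, 3, 4, 5, 6, 7, 8, 9, 11, 12, 13]

slow=0 fast=1: a[fast]=1=a[slow] dup, fast++
slow=0 fast=2: a[fast]=1=a[slow] dup, fast++
slow=0 fast=3: a[fast]=2≠a[slow]=1 write a[1]=2, slow++,fast++
slow=1 fast=4: a[fast]=3≠a[slow]=2 write a[2]=3, slow++,fast++
slow=2 fast=5: a[fast]=3=a[slow] dup, fast++
slow=2 fast=6: a[fast]=4≠a[slow]=3 write a[3]=4, slow++,fast++
slow=3 fast=7: a[fast]=5≠a[slow]=4 write a[4]=5, slow++,fast++
slow=4 fast=8: a[fast]=6≠a[slow]=5 write a[5]=6, slow++,fast++
slow=5 fast=9: a[fast]=6=a[slow] dup, fast++
slow=5 fast=10: a[fast]=6=a[slow] dup, fast++
slow=5 fast=11: a[fast]=7≠a[slow]=6 write a[6]=7, slow++,fast++
slow=6 fast=12: a[fast]=8≠a[slow]=7 write a[7]=8, slow++,fast++
slow=7 fast=13: a[fast]=9≠a[slow]=8 write a[8]=9, slow++,fast++
slow=8 fast=14: a[fast]=9=a[slow] dup, fast++
slow=8 fast=15: a[fast]=9=a[slow] dup, fast++
slow=8 fast=16: a[fast]=11≠a[slow]=9 write a[9]=11, slow++,fast++
slow=9 fast=17: a[fast]=11=a[slow] dup, fast++
slow=9 fast=18: a[fast]=12≠a[slow]=11 write a[10]=12, slow++,fast++
slow=10 fast=19: a[fast]=13≠a[slow]=12 write a[11]=13, slow++,fast++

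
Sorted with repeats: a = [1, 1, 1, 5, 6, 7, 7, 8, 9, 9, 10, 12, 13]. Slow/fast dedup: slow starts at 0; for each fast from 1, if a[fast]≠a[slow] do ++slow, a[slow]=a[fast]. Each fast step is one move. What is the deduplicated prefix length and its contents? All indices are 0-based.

(s=0,f=1) a[fast]=1=a[slow] dup → fast++
(s=0,f=2) a[fast]=1=a[slow] dup → fast++
(s=0,f=3) a[fast]=5≠a[slow]=1 write a[1]=5 → slow++,fast++
(s=1,f=4) a[fast]=6≠a[slow]=5 write a[2]=6 → slow++,fast++
(s=2,f=5) a[fast]=7≠a[slow]=6 write a[3]=7 → slow++,fast++
(s=3,f=6) a[fast]=7=a[slow] dup → fast++
(s=3,f=7) a[fast]=8≠a[slow]=7 write a[4]=8 → slow++,fast++
(s=4,f=8) a[fast]=9≠a[slow]=8 write a[5]=9 → slow++,fast++
(s=5,f=9) a[fast]=9=a[slow] dup → fast++
(s=5,f=10) a[fast]=10≠a[slow]=9 write a[6]=10 → slow++,fast++
(s=6,f=11) a[fast]=12≠a[slow]=10 write a[7]=12 → slow++,fast++
(s=7,f=12) a[fast]=13≠a[slow]=12 write a[8]=13 → slow++,fast++

length 9; prefix = [1, 5, 6, 7, 8, 9, 10, 12, 13]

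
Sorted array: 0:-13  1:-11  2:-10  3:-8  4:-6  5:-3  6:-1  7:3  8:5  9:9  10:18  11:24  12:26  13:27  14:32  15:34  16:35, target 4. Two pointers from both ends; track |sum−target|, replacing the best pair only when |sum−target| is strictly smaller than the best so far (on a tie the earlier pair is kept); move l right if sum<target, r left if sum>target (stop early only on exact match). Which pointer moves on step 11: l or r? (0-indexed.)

l

l=0 r=16: -13+35=22 d=18 *, r--
l=0 r=15: -13+34=21 d=17 *, r--
l=0 r=14: -13+32=19 d=15 *, r--
l=0 r=13: -13+27=14 d=10 *, r--
l=0 r=12: -13+26=13 d=9 *, r--
l=0 r=11: -13+24=11 d=7 *, r--
l=0 r=10: -13+18=5 d=1 *, r--
l=0 r=9: -13+9=-4 d=8, l++
l=1 r=9: -11+9=-2 d=6, l++
l=2 r=9: -10+9=-1 d=5, l++
l=3 r=9: -8+9=1 d=3, l++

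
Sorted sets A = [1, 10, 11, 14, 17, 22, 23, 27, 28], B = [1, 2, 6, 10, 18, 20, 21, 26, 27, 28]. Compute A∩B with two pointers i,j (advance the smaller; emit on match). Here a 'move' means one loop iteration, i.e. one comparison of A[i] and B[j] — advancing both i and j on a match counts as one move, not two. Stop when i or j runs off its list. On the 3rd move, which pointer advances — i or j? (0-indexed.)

[i=0,j=0] 1==1 emit → i++,j++
[i=1,j=1] 10>2 → j++
[i=1,j=2] 10>6 → j++

j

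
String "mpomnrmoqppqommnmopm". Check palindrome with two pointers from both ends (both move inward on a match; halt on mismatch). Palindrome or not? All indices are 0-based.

l=0 r=19: 'm'=='m', l++,r--
l=1 r=18: 'p'=='p', l++,r--
l=2 r=17: 'o'=='o', l++,r--
l=3 r=16: 'm'=='m', l++,r--
l=4 r=15: 'n'=='n', l++,r--
l=5 r=14: 'r'!='m', stop

not a palindrome (mismatch at 5,14)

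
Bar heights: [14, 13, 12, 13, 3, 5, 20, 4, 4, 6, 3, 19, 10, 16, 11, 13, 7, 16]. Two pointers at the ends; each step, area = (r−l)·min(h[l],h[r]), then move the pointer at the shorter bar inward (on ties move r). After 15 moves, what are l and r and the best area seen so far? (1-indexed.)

l=7, r=9, best area=238

l=1 r=18: min(14,16)*17=238 best=238 *, l++
l=2 r=18: min(13,16)*16=208 best=238, l++
l=3 r=18: min(12,16)*15=180 best=238, l++
l=4 r=18: min(13,16)*14=182 best=238, l++
l=5 r=18: min(3,16)*13=39 best=238, l++
l=6 r=18: min(5,16)*12=60 best=238, l++
l=7 r=18: min(20,16)*11=176 best=238, r--
l=7 r=17: min(20,7)*10=70 best=238, r--
l=7 r=16: min(20,13)*9=117 best=238, r--
l=7 r=15: min(20,11)*8=88 best=238, r--
l=7 r=14: min(20,16)*7=112 best=238, r--
l=7 r=13: min(20,10)*6=60 best=238, r--
l=7 r=12: min(20,19)*5=95 best=238, r--
l=7 r=11: min(20,3)*4=12 best=238, r--
l=7 r=10: min(20,6)*3=18 best=238, r--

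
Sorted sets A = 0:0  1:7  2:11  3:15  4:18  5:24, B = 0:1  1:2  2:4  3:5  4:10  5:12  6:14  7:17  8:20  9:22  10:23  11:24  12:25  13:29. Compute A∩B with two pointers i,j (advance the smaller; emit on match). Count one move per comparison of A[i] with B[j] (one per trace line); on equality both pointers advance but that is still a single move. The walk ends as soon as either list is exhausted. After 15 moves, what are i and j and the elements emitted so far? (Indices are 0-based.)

i=5, j=10, emitted=[]

i=0 j=0: 0<1, i++
i=1 j=0: 7>1, j++
i=1 j=1: 7>2, j++
i=1 j=2: 7>4, j++
i=1 j=3: 7>5, j++
i=1 j=4: 7<10, i++
i=2 j=4: 11>10, j++
i=2 j=5: 11<12, i++
i=3 j=5: 15>12, j++
i=3 j=6: 15>14, j++
i=3 j=7: 15<17, i++
i=4 j=7: 18>17, j++
i=4 j=8: 18<20, i++
i=5 j=8: 24>20, j++
i=5 j=9: 24>22, j++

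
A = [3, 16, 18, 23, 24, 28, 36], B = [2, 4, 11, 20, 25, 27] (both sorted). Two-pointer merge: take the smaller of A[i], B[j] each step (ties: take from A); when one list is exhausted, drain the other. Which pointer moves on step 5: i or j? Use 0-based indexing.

i

[i=0,j=0] A[i]=3>B[j]=2 take 2 → j++
[i=0,j=1] A[i]=3<=B[j]=4 take 3 → i++
[i=1,j=1] A[i]=16>B[j]=4 take 4 → j++
[i=1,j=2] A[i]=16>B[j]=11 take 11 → j++
[i=1,j=3] A[i]=16<=B[j]=20 take 16 → i++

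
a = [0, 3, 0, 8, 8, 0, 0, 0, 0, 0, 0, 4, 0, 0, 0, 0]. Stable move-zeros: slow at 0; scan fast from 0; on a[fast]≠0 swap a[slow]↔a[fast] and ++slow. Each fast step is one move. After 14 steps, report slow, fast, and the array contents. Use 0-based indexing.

slow=0 fast=0: a[fast]=0, fast++
slow=0 fast=1: a[fast]=3≠0 swap→a[0]=3, slow++,fast++
slow=1 fast=2: a[fast]=0, fast++
slow=1 fast=3: a[fast]=8≠0 swap→a[1]=8, slow++,fast++
slow=2 fast=4: a[fast]=8≠0 swap→a[2]=8, slow++,fast++
slow=3 fast=5: a[fast]=0, fast++
slow=3 fast=6: a[fast]=0, fast++
slow=3 fast=7: a[fast]=0, fast++
slow=3 fast=8: a[fast]=0, fast++
slow=3 fast=9: a[fast]=0, fast++
slow=3 fast=10: a[fast]=0, fast++
slow=3 fast=11: a[fast]=4≠0 swap→a[3]=4, slow++,fast++
slow=4 fast=12: a[fast]=0, fast++
slow=4 fast=13: a[fast]=0, fast++

slow=4, fast=14, a=[3, 8, 8, 4, 0, 0, 0, 0, 0, 0, 0, 0, 0, 0, 0, 0]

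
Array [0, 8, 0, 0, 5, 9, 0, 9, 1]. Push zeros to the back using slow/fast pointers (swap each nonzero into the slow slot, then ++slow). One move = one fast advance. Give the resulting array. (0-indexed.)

[8, 5, 9, 9, 1, 0, 0, 0, 0]

slow=0 fast=0: a[fast]=0, fast++
slow=0 fast=1: a[fast]=8≠0 swap→a[0]=8, slow++,fast++
slow=1 fast=2: a[fast]=0, fast++
slow=1 fast=3: a[fast]=0, fast++
slow=1 fast=4: a[fast]=5≠0 swap→a[1]=5, slow++,fast++
slow=2 fast=5: a[fast]=9≠0 swap→a[2]=9, slow++,fast++
slow=3 fast=6: a[fast]=0, fast++
slow=3 fast=7: a[fast]=9≠0 swap→a[3]=9, slow++,fast++
slow=4 fast=8: a[fast]=1≠0 swap→a[4]=1, slow++,fast++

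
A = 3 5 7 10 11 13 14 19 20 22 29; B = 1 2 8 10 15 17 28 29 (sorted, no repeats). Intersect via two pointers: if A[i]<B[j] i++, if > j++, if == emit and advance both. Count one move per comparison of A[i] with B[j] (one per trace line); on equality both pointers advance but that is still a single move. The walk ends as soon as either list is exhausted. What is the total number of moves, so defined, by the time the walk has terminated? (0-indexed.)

[i=0,j=0] 3>1 → j++
[i=0,j=1] 3>2 → j++
[i=0,j=2] 3<8 → i++
[i=1,j=2] 5<8 → i++
[i=2,j=2] 7<8 → i++
[i=3,j=2] 10>8 → j++
[i=3,j=3] 10==10 emit → i++,j++
[i=4,j=4] 11<15 → i++
[i=5,j=4] 13<15 → i++
[i=6,j=4] 14<15 → i++
[i=7,j=4] 19>15 → j++
[i=7,j=5] 19>17 → j++
[i=7,j=6] 19<28 → i++
[i=8,j=6] 20<28 → i++
[i=9,j=6] 22<28 → i++
[i=10,j=6] 29>28 → j++
[i=10,j=7] 29==29 emit → i++,j++

17 moves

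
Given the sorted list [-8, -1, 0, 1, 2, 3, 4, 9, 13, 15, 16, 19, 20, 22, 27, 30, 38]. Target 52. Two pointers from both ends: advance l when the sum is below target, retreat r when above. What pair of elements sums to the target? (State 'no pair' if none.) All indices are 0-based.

(22, 30)

l=0 r=16: -8+38=30 <52, l++
l=1 r=16: -1+38=37 <52, l++
l=2 r=16: 0+38=38 <52, l++
l=3 r=16: 1+38=39 <52, l++
l=4 r=16: 2+38=40 <52, l++
l=5 r=16: 3+38=41 <52, l++
l=6 r=16: 4+38=42 <52, l++
l=7 r=16: 9+38=47 <52, l++
l=8 r=16: 13+38=51 <52, l++
l=9 r=16: 15+38=53 >52, r--
l=9 r=15: 15+30=45 <52, l++
l=10 r=15: 16+30=46 <52, l++
l=11 r=15: 19+30=49 <52, l++
l=12 r=15: 20+30=50 <52, l++
l=13 r=15: 22+30=52, found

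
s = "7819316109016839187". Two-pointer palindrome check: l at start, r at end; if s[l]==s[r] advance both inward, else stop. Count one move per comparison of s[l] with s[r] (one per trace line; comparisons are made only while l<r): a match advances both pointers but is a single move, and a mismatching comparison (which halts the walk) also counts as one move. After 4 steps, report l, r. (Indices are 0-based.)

l=4, r=14

l=0 r=18: '7'=='7', l++,r--
l=1 r=17: '8'=='8', l++,r--
l=2 r=16: '1'=='1', l++,r--
l=3 r=15: '9'=='9', l++,r--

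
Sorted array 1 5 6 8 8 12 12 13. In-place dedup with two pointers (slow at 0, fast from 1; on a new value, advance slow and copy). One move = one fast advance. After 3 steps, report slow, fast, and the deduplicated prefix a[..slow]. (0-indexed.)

slow=3, fast=4, prefix=[1, 5, 6, 8]

(s=0,f=1) a[fast]=5≠a[slow]=1 write a[1]=5 → slow++,fast++
(s=1,f=2) a[fast]=6≠a[slow]=5 write a[2]=6 → slow++,fast++
(s=2,f=3) a[fast]=8≠a[slow]=6 write a[3]=8 → slow++,fast++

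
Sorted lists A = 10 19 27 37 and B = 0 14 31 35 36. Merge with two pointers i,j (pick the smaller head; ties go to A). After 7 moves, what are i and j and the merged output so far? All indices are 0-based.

i=3, j=4, merged so far=[0, 10, 14, 19, 27, 31, 35]

i=0 j=0: A[i]=10>B[j]=0 take 0, j++
i=0 j=1: A[i]=10<=B[j]=14 take 10, i++
i=1 j=1: A[i]=19>B[j]=14 take 14, j++
i=1 j=2: A[i]=19<=B[j]=31 take 19, i++
i=2 j=2: A[i]=27<=B[j]=31 take 27, i++
i=3 j=2: A[i]=37>B[j]=31 take 31, j++
i=3 j=3: A[i]=37>B[j]=35 take 35, j++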